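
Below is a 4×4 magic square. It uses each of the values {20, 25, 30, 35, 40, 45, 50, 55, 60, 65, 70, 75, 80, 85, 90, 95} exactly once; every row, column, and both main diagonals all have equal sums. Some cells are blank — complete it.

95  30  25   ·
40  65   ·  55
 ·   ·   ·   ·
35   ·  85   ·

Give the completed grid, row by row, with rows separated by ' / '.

The 16 entries sum to 920, so each line sums to 920/4 = 230.
From row 1, 230 − (95 + 30 + 25) gives (1,4) = 80.
Row 2 must total 230; the given cells sum to 160, so (2,3) = 70.
Column 1: 95 + 40 + 35 + ? = 230, so (3,1) = 60.
Using column 3: 25 + 70 + 85 + ? → (3,3) = 230 − 180 = 50.
From main diagonal, 230 − (95 + 65 + 50) gives (4,4) = 20.
From anti-diagonal, 230 − (80 + 70 + 35) gives (3,2) = 45.
Row 3 must total 230; the given cells sum to 155, so (3,4) = 75.
Using row 4: 35 + 85 + 20 + ? → (4,2) = 230 − 140 = 90.

95 30 25 80 / 40 65 70 55 / 60 45 50 75 / 35 90 85 20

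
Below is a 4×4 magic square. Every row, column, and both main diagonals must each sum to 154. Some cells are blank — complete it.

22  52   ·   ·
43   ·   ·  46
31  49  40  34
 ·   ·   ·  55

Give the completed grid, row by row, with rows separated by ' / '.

22 52 61 19 / 43 37 28 46 / 31 49 40 34 / 58 16 25 55

Column 1 needs 154; the known cells sum to 96, so (4,1) = 58.
Using column 4: 46 + 34 + 55 + ? → (1,4) = 154 − 135 = 19.
From main diagonal, 154 − (22 + 40 + 55) gives (2,2) = 37.
Using anti-diagonal: 19 + 49 + 58 + ? → (2,3) = 154 − 126 = 28.
Using row 1: 22 + 52 + 19 + ? → (1,3) = 154 − 93 = 61.
Column 2 needs 154; the known cells sum to 138, so (4,2) = 16.
From column 3, 154 − (61 + 28 + 40) gives (4,3) = 25.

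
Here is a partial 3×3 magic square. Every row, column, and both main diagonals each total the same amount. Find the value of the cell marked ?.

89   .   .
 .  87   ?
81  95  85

Row 3 is complete and sums to 261; that is the magic constant.
Column 1: 89 + 81 + ? = 261, so (2,1) = 91.
Column 2: 87 + 95 + ? = 261, so (1,2) = 79.
Anti-diagonal: 87 + 81 + ? = 261, so (1,3) = 93.
Row 2: 91 + 87 + ? = 261, so (2,3) = 83.

83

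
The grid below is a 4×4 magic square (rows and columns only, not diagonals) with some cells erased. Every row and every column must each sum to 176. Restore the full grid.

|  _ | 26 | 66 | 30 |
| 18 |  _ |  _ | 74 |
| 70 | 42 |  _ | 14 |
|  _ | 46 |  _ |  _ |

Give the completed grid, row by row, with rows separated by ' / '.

54 26 66 30 / 18 62 22 74 / 70 42 50 14 / 34 46 38 58

Using row 1: 26 + 66 + 30 + ? → (1,1) = 176 − 122 = 54.
Row 3 needs 176; the known cells sum to 126, so (3,3) = 50.
Using column 1: 54 + 18 + 70 + ? → (4,1) = 176 − 142 = 34.
The remaining cell in column 2 is (2,2) = 176 − 114 = 62.
Column 4 must total 176; the given cells sum to 118, so (4,4) = 58.
Row 2 must total 176; the given cells sum to 154, so (2,3) = 22.
Using row 4: 34 + 46 + 58 + ? → (4,3) = 176 − 138 = 38.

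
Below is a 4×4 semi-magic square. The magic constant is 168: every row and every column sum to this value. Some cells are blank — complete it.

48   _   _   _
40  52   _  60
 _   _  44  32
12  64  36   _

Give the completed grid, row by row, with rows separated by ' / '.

48 28 72 20 / 40 52 16 60 / 68 24 44 32 / 12 64 36 56

Row 2 must total 168; the given cells sum to 152, so (2,3) = 16.
Row 4: 12 + 64 + 36 + ? = 168, so (4,4) = 56.
The remaining cell in column 1 is (3,1) = 168 − 100 = 68.
From column 3, 168 − (16 + 44 + 36) gives (1,3) = 72.
Column 4: 60 + 32 + 56 + ? = 168, so (1,4) = 20.
Row 1 must total 168; the given cells sum to 140, so (1,2) = 28.
Row 3 must total 168; the given cells sum to 144, so (3,2) = 24.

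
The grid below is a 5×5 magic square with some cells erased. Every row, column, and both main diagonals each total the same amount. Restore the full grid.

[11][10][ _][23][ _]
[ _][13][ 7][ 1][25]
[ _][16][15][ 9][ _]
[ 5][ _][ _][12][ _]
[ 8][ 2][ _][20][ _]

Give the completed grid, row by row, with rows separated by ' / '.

11 10 4 23 17 / 19 13 7 1 25 / 22 16 15 9 3 / 5 24 18 12 6 / 8 2 21 20 14

Column 4 is already complete: 23 + 1 + 9 + 12 + 20 = 65, so that is the magic constant.
The remaining cell in row 2 is (2,1) = 65 − 46 = 19.
From column 1, 65 − (11 + 19 + 5 + 8) gives (3,1) = 22.
Column 2: 10 + 13 + 16 + 2 + ? = 65, so (4,2) = 24.
From main diagonal, 65 − (11 + 13 + 15 + 12) gives (5,5) = 14.
The remaining cell in anti-diagonal is (1,5) = 65 − 48 = 17.
From row 1, 65 − (11 + 10 + 23 + 17) gives (1,3) = 4.
Row 3: 22 + 16 + 15 + 9 + ? = 65, so (3,5) = 3.
Using row 5: 8 + 2 + 20 + 14 + ? → (5,3) = 65 − 44 = 21.
Column 3 needs 65; the known cells sum to 47, so (4,3) = 18.
The remaining cell in column 5 is (4,5) = 65 − 59 = 6.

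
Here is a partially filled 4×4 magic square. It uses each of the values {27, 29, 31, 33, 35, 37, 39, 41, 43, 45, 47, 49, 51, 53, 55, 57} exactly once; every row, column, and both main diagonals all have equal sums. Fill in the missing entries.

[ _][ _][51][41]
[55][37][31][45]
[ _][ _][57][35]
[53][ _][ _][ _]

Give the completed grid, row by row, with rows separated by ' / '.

The 16 entries sum to 672, so each line sums to 672/4 = 168.
Column 3 must total 168; the given cells sum to 139, so (4,3) = 29.
Column 4: 41 + 45 + 35 + ? = 168, so (4,4) = 47.
From main diagonal, 168 − (37 + 57 + 47) gives (1,1) = 27.
Anti-diagonal needs 168; the known cells sum to 125, so (3,2) = 43.
Row 1: 27 + 51 + 41 + ? = 168, so (1,2) = 49.
The remaining cell in row 3 is (3,1) = 168 − 135 = 33.
From row 4, 168 − (53 + 29 + 47) gives (4,2) = 39.

27 49 51 41 / 55 37 31 45 / 33 43 57 35 / 53 39 29 47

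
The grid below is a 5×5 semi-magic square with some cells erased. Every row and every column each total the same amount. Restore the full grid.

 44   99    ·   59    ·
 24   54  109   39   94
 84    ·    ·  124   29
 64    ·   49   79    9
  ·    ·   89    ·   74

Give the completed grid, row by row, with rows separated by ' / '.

Row 2 is already complete: 24 + 54 + 109 + 39 + 94 = 320, so that is the magic constant.
Using row 4: 64 + 49 + 79 + 9 + ? → (4,2) = 320 − 201 = 119.
From column 1, 320 − (44 + 24 + 84 + 64) gives (5,1) = 104.
The remaining cell in column 4 is (5,4) = 320 − 301 = 19.
Column 5: 94 + 29 + 9 + 74 + ? = 320, so (1,5) = 114.
Row 1 needs 320; the known cells sum to 316, so (1,3) = 4.
Row 5 must total 320; the given cells sum to 286, so (5,2) = 34.
Column 2 must total 320; the given cells sum to 306, so (3,2) = 14.
Column 3 must total 320; the given cells sum to 251, so (3,3) = 69.

44 99 4 59 114 / 24 54 109 39 94 / 84 14 69 124 29 / 64 119 49 79 9 / 104 34 89 19 74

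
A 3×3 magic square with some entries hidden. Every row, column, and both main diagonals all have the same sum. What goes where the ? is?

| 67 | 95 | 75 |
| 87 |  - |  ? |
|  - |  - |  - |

71

Row 1 is complete and sums to 237; that is the magic constant.
Column 1: 67 + 87 + ? = 237, so (3,1) = 83.
Using anti-diagonal: 75 + 83 + ? → (2,2) = 237 − 158 = 79.
From row 2, 237 − (87 + 79) gives (2,3) = 71.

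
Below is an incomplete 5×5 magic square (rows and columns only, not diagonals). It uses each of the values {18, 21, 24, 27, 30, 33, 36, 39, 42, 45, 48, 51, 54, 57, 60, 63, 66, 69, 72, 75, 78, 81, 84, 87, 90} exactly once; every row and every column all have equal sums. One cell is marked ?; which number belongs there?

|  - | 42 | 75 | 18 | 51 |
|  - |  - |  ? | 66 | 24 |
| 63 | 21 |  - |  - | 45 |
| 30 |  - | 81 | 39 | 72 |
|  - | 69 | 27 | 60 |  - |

The 25 entries sum to 1350, so each line sums to 1350/5 = 270.
Row 1 needs 270; the known cells sum to 186, so (1,1) = 84.
From row 4, 270 − (30 + 81 + 39 + 72) gives (4,2) = 48.
The remaining cell in column 2 is (2,2) = 270 − 180 = 90.
Column 4 needs 270; the known cells sum to 183, so (3,4) = 87.
Column 5 needs 270; the known cells sum to 192, so (5,5) = 78.
Row 3: 63 + 21 + 87 + 45 + ? = 270, so (3,3) = 54.
The remaining cell in row 5 is (5,1) = 270 − 234 = 36.
Column 1 needs 270; the known cells sum to 213, so (2,1) = 57.
Column 3 needs 270; the known cells sum to 237, so (2,3) = 33.

33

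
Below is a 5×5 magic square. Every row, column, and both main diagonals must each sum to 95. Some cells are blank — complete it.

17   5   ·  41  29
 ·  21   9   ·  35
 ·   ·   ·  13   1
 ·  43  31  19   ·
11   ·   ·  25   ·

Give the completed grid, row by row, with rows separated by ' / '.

17 5 3 41 29 / 33 21 9 -3 35 / 39 27 15 13 1 / -5 43 31 19 7 / 11 -1 37 25 23

Row 1 needs 95; the known cells sum to 92, so (1,3) = 3.
Column 4: 41 + 13 + 19 + 25 + ? = 95, so (2,4) = -3.
Using anti-diagonal: 29 + (-3) + 43 + 11 + ? → (3,3) = 95 − 80 = 15.
Row 2 needs 95; the known cells sum to 62, so (2,1) = 33.
The remaining cell in column 3 is (5,3) = 95 − 58 = 37.
Using main diagonal: 17 + 21 + 15 + 19 + ? → (5,5) = 95 − 72 = 23.
Row 5: 11 + 37 + 25 + 23 + ? = 95, so (5,2) = -1.
The remaining cell in column 2 is (3,2) = 95 − 68 = 27.
Column 5: 29 + 35 + 1 + 23 + ? = 95, so (4,5) = 7.
Row 3 needs 95; the known cells sum to 56, so (3,1) = 39.
The remaining cell in row 4 is (4,1) = 95 − 100 = -5.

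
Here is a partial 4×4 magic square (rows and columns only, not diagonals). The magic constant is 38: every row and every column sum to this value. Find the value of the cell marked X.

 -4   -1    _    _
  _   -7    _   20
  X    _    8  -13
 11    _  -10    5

29

From row 4, 38 − (11 + (-10) + 5) gives (4,2) = 32.
Column 2 needs 38; the known cells sum to 24, so (3,2) = 14.
The remaining cell in column 4 is (1,4) = 38 − 12 = 26.
Row 1: -4 + (-1) + 26 + ? = 38, so (1,3) = 17.
Row 3 needs 38; the known cells sum to 9, so (3,1) = 29.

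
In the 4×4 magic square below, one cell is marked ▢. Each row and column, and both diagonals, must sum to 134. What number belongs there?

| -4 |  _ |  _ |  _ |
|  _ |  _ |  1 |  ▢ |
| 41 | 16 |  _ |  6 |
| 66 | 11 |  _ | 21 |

Row 3: 41 + 16 + 6 + ? = 134, so (3,3) = 71.
The remaining cell in row 4 is (4,3) = 134 − 98 = 36.
Column 1: -4 + 41 + 66 + ? = 134, so (2,1) = 31.
Column 3 needs 134; the known cells sum to 108, so (1,3) = 26.
From main diagonal, 134 − (-4 + 71 + 21) gives (2,2) = 46.
Anti-diagonal must total 134; the given cells sum to 83, so (1,4) = 51.
Using row 1: -4 + 26 + 51 + ? → (1,2) = 134 − 73 = 61.
Using row 2: 31 + 46 + 1 + ? → (2,4) = 134 − 78 = 56.

56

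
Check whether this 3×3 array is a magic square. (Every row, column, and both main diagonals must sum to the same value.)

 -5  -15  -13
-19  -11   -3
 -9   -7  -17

Yes

Row 1: -5 + (-15) + (-13) = -33.
Row 2: -19 + (-11) + (-3) = -33.
Row 3: -9 + (-7) + (-17) = -33.
Column 1: -5 + (-19) + (-9) = -33.
Column 2: -15 + (-11) + (-7) = -33.
Column 3: -13 + (-3) + (-17) = -33.
Main diagonal: -5 + (-11) + (-17) = -33.
Anti-diagonal: -13 + (-11) + (-9) = -33.
All lines sum to -33.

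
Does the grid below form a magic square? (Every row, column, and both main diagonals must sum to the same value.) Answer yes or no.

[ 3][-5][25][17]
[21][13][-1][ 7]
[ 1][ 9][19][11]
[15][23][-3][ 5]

Yes

Row 1: 3 + (-5) + 25 + 17 = 40.
Row 2: 21 + 13 + (-1) + 7 = 40.
Row 3: 1 + 9 + 19 + 11 = 40.
Row 4: 15 + 23 + (-3) + 5 = 40.
Column 1: 3 + 21 + 1 + 15 = 40.
Column 2: -5 + 13 + 9 + 23 = 40.
Column 3: 25 + (-1) + 19 + (-3) = 40.
Column 4: 17 + 7 + 11 + 5 = 40.
Main diagonal: 3 + 13 + 19 + 5 = 40.
Anti-diagonal: 17 + (-1) + 9 + 15 = 40.
All lines sum to 40.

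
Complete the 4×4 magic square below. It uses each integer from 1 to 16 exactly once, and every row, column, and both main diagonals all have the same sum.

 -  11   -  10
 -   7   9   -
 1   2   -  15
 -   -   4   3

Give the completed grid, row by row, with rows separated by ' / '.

8 11 5 10 / 12 7 9 6 / 1 2 16 15 / 13 14 4 3

The entries are 1 through 16, which sum to 136, so each line sums to 136/4 = 34.
Using row 3: 1 + 2 + 15 + ? → (3,3) = 34 − 18 = 16.
Column 2 needs 34; the known cells sum to 20, so (4,2) = 14.
Column 3 needs 34; the known cells sum to 29, so (1,3) = 5.
From column 4, 34 − (10 + 15 + 3) gives (2,4) = 6.
Main diagonal must total 34; the given cells sum to 26, so (1,1) = 8.
Anti-diagonal: 10 + 9 + 2 + ? = 34, so (4,1) = 13.
Row 2 must total 34; the given cells sum to 22, so (2,1) = 12.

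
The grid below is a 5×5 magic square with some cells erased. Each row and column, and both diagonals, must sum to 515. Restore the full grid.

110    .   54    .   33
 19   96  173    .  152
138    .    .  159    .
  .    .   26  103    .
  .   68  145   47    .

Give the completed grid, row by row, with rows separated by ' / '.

110 187 54 131 33 / 19 96 173 75 152 / 138 40 117 159 61 / 82 124 26 103 180 / 166 68 145 47 89

From row 2, 515 − (19 + 96 + 173 + 152) gives (2,4) = 75.
Column 3 must total 515; the given cells sum to 398, so (3,3) = 117.
Using column 4: 75 + 159 + 103 + 47 + ? → (1,4) = 515 − 384 = 131.
Main diagonal must total 515; the given cells sum to 426, so (5,5) = 89.
Using row 1: 110 + 54 + 131 + 33 + ? → (1,2) = 515 − 328 = 187.
Row 5 must total 515; the given cells sum to 349, so (5,1) = 166.
Using column 1: 110 + 19 + 138 + 166 + ? → (4,1) = 515 − 433 = 82.
From anti-diagonal, 515 − (33 + 75 + 117 + 166) gives (4,2) = 124.
Row 4 must total 515; the given cells sum to 335, so (4,5) = 180.
Column 2: 187 + 96 + 124 + 68 + ? = 515, so (3,2) = 40.
From column 5, 515 − (33 + 152 + 180 + 89) gives (3,5) = 61.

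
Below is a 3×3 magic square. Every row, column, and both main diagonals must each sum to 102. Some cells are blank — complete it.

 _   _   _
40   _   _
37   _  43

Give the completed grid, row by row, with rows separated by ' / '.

Row 3: 37 + 43 + ? = 102, so (3,2) = 22.
Column 1 must total 102; the given cells sum to 77, so (1,1) = 25.
Main diagonal: 25 + 43 + ? = 102, so (2,2) = 34.
From anti-diagonal, 102 − (34 + 37) gives (1,3) = 31.
Row 1 must total 102; the given cells sum to 56, so (1,2) = 46.
From row 2, 102 − (40 + 34) gives (2,3) = 28.

25 46 31 / 40 34 28 / 37 22 43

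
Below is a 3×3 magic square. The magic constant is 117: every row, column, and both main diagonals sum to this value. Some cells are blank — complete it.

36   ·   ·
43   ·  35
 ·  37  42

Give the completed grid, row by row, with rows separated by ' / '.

36 41 40 / 43 39 35 / 38 37 42

Row 2 must total 117; the given cells sum to 78, so (2,2) = 39.
Using row 3: 37 + 42 + ? → (3,1) = 117 − 79 = 38.
Using column 2: 39 + 37 + ? → (1,2) = 117 − 76 = 41.
Using column 3: 35 + 42 + ? → (1,3) = 117 − 77 = 40.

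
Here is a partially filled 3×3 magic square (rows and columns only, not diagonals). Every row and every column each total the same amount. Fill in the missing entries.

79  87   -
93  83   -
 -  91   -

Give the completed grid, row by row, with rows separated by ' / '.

79 87 95 / 93 83 85 / 89 91 81

Column 2 is already complete: 87 + 83 + 91 = 261, so that is the magic constant.
Row 1 must total 261; the given cells sum to 166, so (1,3) = 95.
Row 2 must total 261; the given cells sum to 176, so (2,3) = 85.
The remaining cell in column 1 is (3,1) = 261 − 172 = 89.
Column 3 needs 261; the known cells sum to 180, so (3,3) = 81.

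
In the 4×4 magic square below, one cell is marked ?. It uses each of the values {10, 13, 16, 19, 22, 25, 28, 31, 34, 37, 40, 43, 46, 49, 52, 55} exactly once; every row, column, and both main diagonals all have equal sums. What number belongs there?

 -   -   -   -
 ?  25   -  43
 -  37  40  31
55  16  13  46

The 16 entries sum to 520, so each line sums to 520/4 = 130.
Row 3: 37 + 40 + 31 + ? = 130, so (3,1) = 22.
Column 2 needs 130; the known cells sum to 78, so (1,2) = 52.
From column 4, 130 − (43 + 31 + 46) gives (1,4) = 10.
Using main diagonal: 25 + 40 + 46 + ? → (1,1) = 130 − 111 = 19.
From anti-diagonal, 130 − (10 + 37 + 55) gives (2,3) = 28.
The remaining cell in row 1 is (1,3) = 130 − 81 = 49.
Using row 2: 25 + 28 + 43 + ? → (2,1) = 130 − 96 = 34.

34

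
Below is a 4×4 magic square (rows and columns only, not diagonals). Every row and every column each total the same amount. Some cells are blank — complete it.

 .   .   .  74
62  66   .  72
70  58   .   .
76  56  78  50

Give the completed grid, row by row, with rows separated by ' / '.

52 80 54 74 / 62 66 60 72 / 70 58 68 64 / 76 56 78 50

Row 4 is already complete: 76 + 56 + 78 + 50 = 260, so that is the magic constant.
Row 2 must total 260; the given cells sum to 200, so (2,3) = 60.
Column 1 must total 260; the given cells sum to 208, so (1,1) = 52.
Column 2 must total 260; the given cells sum to 180, so (1,2) = 80.
Column 4: 74 + 72 + 50 + ? = 260, so (3,4) = 64.
From row 1, 260 − (52 + 80 + 74) gives (1,3) = 54.
Row 3: 70 + 58 + 64 + ? = 260, so (3,3) = 68.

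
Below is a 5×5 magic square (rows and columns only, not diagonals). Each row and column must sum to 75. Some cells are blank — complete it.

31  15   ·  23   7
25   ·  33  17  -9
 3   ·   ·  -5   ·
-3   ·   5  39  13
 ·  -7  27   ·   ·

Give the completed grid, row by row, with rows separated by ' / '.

31 15 -1 23 7 / 25 9 33 17 -9 / 3 37 11 -5 29 / -3 21 5 39 13 / 19 -7 27 1 35

The remaining cell in row 1 is (1,3) = 75 − 76 = -1.
Row 2 needs 75; the known cells sum to 66, so (2,2) = 9.
From row 4, 75 − (-3 + 5 + 39 + 13) gives (4,2) = 21.
Column 1 needs 75; the known cells sum to 56, so (5,1) = 19.
The remaining cell in column 2 is (3,2) = 75 − 38 = 37.
From column 3, 75 − (-1 + 33 + 5 + 27) gives (3,3) = 11.
Column 4: 23 + 17 + (-5) + 39 + ? = 75, so (5,4) = 1.
Using row 3: 3 + 37 + 11 + (-5) + ? → (3,5) = 75 − 46 = 29.
Row 5: 19 + (-7) + 27 + 1 + ? = 75, so (5,5) = 35.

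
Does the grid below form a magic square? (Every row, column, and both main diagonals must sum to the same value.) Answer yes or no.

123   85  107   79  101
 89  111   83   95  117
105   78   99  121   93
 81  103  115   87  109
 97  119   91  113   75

No — anti-diagonal sums to 495 but column 2 sums to 496.

Row 1: 123 + 85 + 107 + 79 + 101 = 495.
Row 2: 89 + 111 + 83 + 95 + 117 = 495.
Row 3: 105 + 78 + 99 + 121 + 93 = 496.
Row 4: 81 + 103 + 115 + 87 + 109 = 495.
Row 5: 97 + 119 + 91 + 113 + 75 = 495.
Column 1: 123 + 89 + 105 + 81 + 97 = 495.
Column 2: 85 + 111 + 78 + 103 + 119 = 496.
Column 3: 107 + 83 + 99 + 115 + 91 = 495.
Column 4: 79 + 95 + 121 + 87 + 113 = 495.
Column 5: 101 + 117 + 93 + 109 + 75 = 495.
Main diagonal: 123 + 111 + 99 + 87 + 75 = 495.
Anti-diagonal: 101 + 95 + 99 + 103 + 97 = 495.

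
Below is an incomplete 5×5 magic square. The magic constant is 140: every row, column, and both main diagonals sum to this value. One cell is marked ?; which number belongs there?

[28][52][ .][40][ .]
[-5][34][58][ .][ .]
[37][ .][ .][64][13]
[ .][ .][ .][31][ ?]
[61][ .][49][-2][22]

Row 5 must total 140; the given cells sum to 130, so (5,2) = 10.
The remaining cell in column 1 is (4,1) = 140 − 121 = 19.
Column 4: 40 + 64 + 31 + (-2) + ? = 140, so (2,4) = 7.
Main diagonal must total 140; the given cells sum to 115, so (3,3) = 25.
Row 2: -5 + 34 + 58 + 7 + ? = 140, so (2,5) = 46.
The remaining cell in row 3 is (3,2) = 140 − 139 = 1.
Using column 2: 52 + 34 + 1 + 10 + ? → (4,2) = 140 − 97 = 43.
From anti-diagonal, 140 − (7 + 25 + 43 + 61) gives (1,5) = 4.
Row 1 must total 140; the given cells sum to 124, so (1,3) = 16.
Column 3 needs 140; the known cells sum to 148, so (4,3) = -8.
Using column 5: 4 + 46 + 13 + 22 + ? → (4,5) = 140 − 85 = 55.

55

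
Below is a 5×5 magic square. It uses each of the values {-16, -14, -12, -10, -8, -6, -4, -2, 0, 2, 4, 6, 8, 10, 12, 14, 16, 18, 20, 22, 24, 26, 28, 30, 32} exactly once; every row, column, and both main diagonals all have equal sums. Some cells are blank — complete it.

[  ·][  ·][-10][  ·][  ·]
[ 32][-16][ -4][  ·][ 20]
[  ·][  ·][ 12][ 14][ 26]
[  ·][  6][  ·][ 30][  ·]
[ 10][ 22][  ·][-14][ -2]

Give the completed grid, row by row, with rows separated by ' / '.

16 28 -10 2 4 / 32 -16 -4 8 20 / -12 0 12 14 26 / -6 6 18 30 -8 / 10 22 24 -14 -2

The 25 entries sum to 200, so each line sums to 200/5 = 40.
Row 2 must total 40; the given cells sum to 32, so (2,4) = 8.
Using row 5: 10 + 22 + (-14) + (-2) + ? → (5,3) = 40 − 16 = 24.
Column 3 needs 40; the known cells sum to 22, so (4,3) = 18.
The remaining cell in column 4 is (1,4) = 40 − 38 = 2.
Main diagonal: -16 + 12 + 30 + (-2) + ? = 40, so (1,1) = 16.
The remaining cell in anti-diagonal is (1,5) = 40 − 36 = 4.
Using row 1: 16 + (-10) + 2 + 4 + ? → (1,2) = 40 − 12 = 28.
Column 2 needs 40; the known cells sum to 40, so (3,2) = 0.
The remaining cell in column 5 is (4,5) = 40 − 48 = -8.
Row 3 must total 40; the given cells sum to 52, so (3,1) = -12.
The remaining cell in row 4 is (4,1) = 40 − 46 = -6.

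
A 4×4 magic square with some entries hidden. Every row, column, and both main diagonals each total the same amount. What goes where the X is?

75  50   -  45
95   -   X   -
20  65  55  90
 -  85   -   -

Row 3 is complete and sums to 230; that is the magic constant.
Using row 1: 75 + 50 + 45 + ? → (1,3) = 230 − 170 = 60.
Column 1 needs 230; the known cells sum to 190, so (4,1) = 40.
Using column 2: 50 + 65 + 85 + ? → (2,2) = 230 − 200 = 30.
Main diagonal: 75 + 30 + 55 + ? = 230, so (4,4) = 70.
The remaining cell in anti-diagonal is (2,3) = 230 − 150 = 80.

80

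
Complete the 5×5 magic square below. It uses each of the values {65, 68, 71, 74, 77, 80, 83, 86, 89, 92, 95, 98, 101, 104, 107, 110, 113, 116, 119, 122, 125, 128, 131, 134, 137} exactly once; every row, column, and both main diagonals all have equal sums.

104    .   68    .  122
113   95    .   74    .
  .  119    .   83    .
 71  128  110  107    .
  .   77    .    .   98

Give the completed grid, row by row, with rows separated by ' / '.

The 25 entries sum to 2525, so each line sums to 2525/5 = 505.
Using row 4: 71 + 128 + 110 + 107 + ? → (4,5) = 505 − 416 = 89.
From column 2, 505 − (95 + 119 + 128 + 77) gives (1,2) = 86.
The remaining cell in main diagonal is (3,3) = 505 − 404 = 101.
The remaining cell in anti-diagonal is (5,1) = 505 − 425 = 80.
Using row 1: 104 + 86 + 68 + 122 + ? → (1,4) = 505 − 380 = 125.
Column 1 must total 505; the given cells sum to 368, so (3,1) = 137.
Column 4: 125 + 74 + 83 + 107 + ? = 505, so (5,4) = 116.
Row 3: 137 + 119 + 101 + 83 + ? = 505, so (3,5) = 65.
Row 5 must total 505; the given cells sum to 371, so (5,3) = 134.
Using column 3: 68 + 101 + 110 + 134 + ? → (2,3) = 505 − 413 = 92.
Column 5 needs 505; the known cells sum to 374, so (2,5) = 131.

104 86 68 125 122 / 113 95 92 74 131 / 137 119 101 83 65 / 71 128 110 107 89 / 80 77 134 116 98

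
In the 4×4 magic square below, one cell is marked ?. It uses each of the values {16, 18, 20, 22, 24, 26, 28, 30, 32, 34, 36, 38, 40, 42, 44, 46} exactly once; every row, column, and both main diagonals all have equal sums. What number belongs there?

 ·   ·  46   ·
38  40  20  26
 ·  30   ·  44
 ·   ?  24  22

The 16 entries sum to 496, so each line sums to 496/4 = 124.
Column 3 needs 124; the known cells sum to 90, so (3,3) = 34.
Using column 4: 26 + 44 + 22 + ? → (1,4) = 124 − 92 = 32.
Using main diagonal: 40 + 34 + 22 + ? → (1,1) = 124 − 96 = 28.
Using anti-diagonal: 32 + 20 + 30 + ? → (4,1) = 124 − 82 = 42.
Row 1 must total 124; the given cells sum to 106, so (1,2) = 18.
Row 3: 30 + 34 + 44 + ? = 124, so (3,1) = 16.
Row 4 must total 124; the given cells sum to 88, so (4,2) = 36.

36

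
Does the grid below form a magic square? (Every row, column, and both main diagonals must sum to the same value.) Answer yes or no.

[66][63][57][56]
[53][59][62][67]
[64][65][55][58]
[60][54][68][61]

Row 1: 66 + 63 + 57 + 56 = 242.
Row 2: 53 + 59 + 62 + 67 = 241.
Row 3: 64 + 65 + 55 + 58 = 242.
Row 4: 60 + 54 + 68 + 61 = 243.
Column 1: 66 + 53 + 64 + 60 = 243.
Column 2: 63 + 59 + 65 + 54 = 241.
Column 3: 57 + 62 + 55 + 68 = 242.
Column 4: 56 + 67 + 58 + 61 = 242.
Main diagonal: 66 + 59 + 55 + 61 = 241.
Anti-diagonal: 56 + 62 + 65 + 60 = 243.

No — column 1 sums to 243 but row 2 sums to 241.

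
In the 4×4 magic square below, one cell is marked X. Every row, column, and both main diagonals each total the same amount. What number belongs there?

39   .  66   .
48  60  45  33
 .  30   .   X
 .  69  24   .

Row 2 is complete and sums to 186; that is the magic constant.
The remaining cell in column 2 is (1,2) = 186 − 159 = 27.
From column 3, 186 − (66 + 45 + 24) gives (3,3) = 51.
From main diagonal, 186 − (39 + 60 + 51) gives (4,4) = 36.
Using row 1: 39 + 27 + 66 + ? → (1,4) = 186 − 132 = 54.
Row 4 needs 186; the known cells sum to 129, so (4,1) = 57.
Using column 1: 39 + 48 + 57 + ? → (3,1) = 186 − 144 = 42.
From column 4, 186 − (54 + 33 + 36) gives (3,4) = 63.

63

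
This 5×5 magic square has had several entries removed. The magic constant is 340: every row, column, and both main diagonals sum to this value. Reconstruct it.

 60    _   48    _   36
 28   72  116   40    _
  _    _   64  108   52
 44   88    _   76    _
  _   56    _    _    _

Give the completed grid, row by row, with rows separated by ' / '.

60 104 48 92 36 / 28 72 116 40 84 / 96 20 64 108 52 / 44 88 32 76 100 / 112 56 80 24 68

From row 2, 340 − (28 + 72 + 116 + 40) gives (2,5) = 84.
Main diagonal needs 340; the known cells sum to 272, so (5,5) = 68.
Anti-diagonal needs 340; the known cells sum to 228, so (5,1) = 112.
Column 1: 60 + 28 + 44 + 112 + ? = 340, so (3,1) = 96.
Column 5 must total 340; the given cells sum to 240, so (4,5) = 100.
Row 3 must total 340; the given cells sum to 320, so (3,2) = 20.
Row 4 must total 340; the given cells sum to 308, so (4,3) = 32.
Column 2: 72 + 20 + 88 + 56 + ? = 340, so (1,2) = 104.
Column 3: 48 + 116 + 64 + 32 + ? = 340, so (5,3) = 80.
Using row 1: 60 + 104 + 48 + 36 + ? → (1,4) = 340 − 248 = 92.
The remaining cell in row 5 is (5,4) = 340 − 316 = 24.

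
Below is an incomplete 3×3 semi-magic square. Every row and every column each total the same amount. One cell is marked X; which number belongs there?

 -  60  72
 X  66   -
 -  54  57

63

Column 2 is complete and sums to 180; that is the magic constant.
From row 1, 180 − (60 + 72) gives (1,1) = 48.
From row 3, 180 − (54 + 57) gives (3,1) = 69.
Column 1: 48 + 69 + ? = 180, so (2,1) = 63.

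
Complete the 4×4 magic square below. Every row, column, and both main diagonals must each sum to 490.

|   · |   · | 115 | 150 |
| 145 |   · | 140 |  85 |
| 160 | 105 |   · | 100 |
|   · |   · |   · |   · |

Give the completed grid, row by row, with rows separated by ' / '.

90 135 115 150 / 145 120 140 85 / 160 105 125 100 / 95 130 110 155

Using row 2: 145 + 140 + 85 + ? → (2,2) = 490 − 370 = 120.
Row 3 must total 490; the given cells sum to 365, so (3,3) = 125.
Column 3: 115 + 140 + 125 + ? = 490, so (4,3) = 110.
Column 4: 150 + 85 + 100 + ? = 490, so (4,4) = 155.
Main diagonal needs 490; the known cells sum to 400, so (1,1) = 90.
From anti-diagonal, 490 − (150 + 140 + 105) gives (4,1) = 95.
The remaining cell in row 1 is (1,2) = 490 − 355 = 135.
Using row 4: 95 + 110 + 155 + ? → (4,2) = 490 − 360 = 130.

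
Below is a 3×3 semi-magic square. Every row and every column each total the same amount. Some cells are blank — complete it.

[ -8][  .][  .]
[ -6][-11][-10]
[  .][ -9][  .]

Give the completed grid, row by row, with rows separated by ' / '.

-8 -7 -12 / -6 -11 -10 / -13 -9 -5

Row 2 is already complete: -6 + -11 + -10 = -27, so that is the magic constant.
From column 1, -27 − (-8 + (-6)) gives (3,1) = -13.
Using column 2: -11 + (-9) + ? → (1,2) = -27 − (-20) = -7.
Using row 1: -8 + (-7) + ? → (1,3) = -27 − (-15) = -12.
From row 3, -27 − (-13 + (-9)) gives (3,3) = -5.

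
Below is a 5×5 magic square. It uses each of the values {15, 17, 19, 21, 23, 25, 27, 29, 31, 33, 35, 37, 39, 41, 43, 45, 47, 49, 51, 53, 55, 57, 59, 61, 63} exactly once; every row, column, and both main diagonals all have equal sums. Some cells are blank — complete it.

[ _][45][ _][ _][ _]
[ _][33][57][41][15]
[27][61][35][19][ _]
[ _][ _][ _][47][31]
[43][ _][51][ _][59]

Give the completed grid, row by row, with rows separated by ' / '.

The 25 entries sum to 975, so each line sums to 975/5 = 195.
From row 2, 195 − (33 + 57 + 41 + 15) gives (2,1) = 49.
Using row 3: 27 + 61 + 35 + 19 + ? → (3,5) = 195 − 142 = 53.
Column 5 needs 195; the known cells sum to 158, so (1,5) = 37.
Main diagonal must total 195; the given cells sum to 174, so (1,1) = 21.
Using anti-diagonal: 37 + 41 + 35 + 43 + ? → (4,2) = 195 − 156 = 39.
From column 1, 195 − (21 + 49 + 27 + 43) gives (4,1) = 55.
Using column 2: 45 + 33 + 61 + 39 + ? → (5,2) = 195 − 178 = 17.
Row 4 must total 195; the given cells sum to 172, so (4,3) = 23.
Using row 5: 43 + 17 + 51 + 59 + ? → (5,4) = 195 − 170 = 25.
Column 3 must total 195; the given cells sum to 166, so (1,3) = 29.
The remaining cell in column 4 is (1,4) = 195 − 132 = 63.

21 45 29 63 37 / 49 33 57 41 15 / 27 61 35 19 53 / 55 39 23 47 31 / 43 17 51 25 59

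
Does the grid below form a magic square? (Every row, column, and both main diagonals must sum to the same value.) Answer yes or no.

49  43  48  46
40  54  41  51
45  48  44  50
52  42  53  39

Row 1: 49 + 43 + 48 + 46 = 186.
Row 2: 40 + 54 + 41 + 51 = 186.
Row 3: 45 + 48 + 44 + 50 = 187.
Row 4: 52 + 42 + 53 + 39 = 186.
Column 1: 49 + 40 + 45 + 52 = 186.
Column 2: 43 + 54 + 48 + 42 = 187.
Column 3: 48 + 41 + 44 + 53 = 186.
Column 4: 46 + 51 + 50 + 39 = 186.
Main diagonal: 49 + 54 + 44 + 39 = 186.
Anti-diagonal: 46 + 41 + 48 + 52 = 187.

No — main diagonal sums to 186 but row 3 sums to 187.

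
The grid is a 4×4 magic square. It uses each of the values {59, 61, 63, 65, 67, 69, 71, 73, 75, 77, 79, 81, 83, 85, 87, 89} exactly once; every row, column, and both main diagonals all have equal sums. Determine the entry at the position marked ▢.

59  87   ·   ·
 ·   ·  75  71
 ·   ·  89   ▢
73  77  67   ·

The 16 entries sum to 1184, so each line sums to 1184/4 = 296.
From row 4, 296 − (73 + 77 + 67) gives (4,4) = 79.
Column 3 needs 296; the known cells sum to 231, so (1,3) = 65.
Main diagonal: 59 + 89 + 79 + ? = 296, so (2,2) = 69.
Row 1: 59 + 87 + 65 + ? = 296, so (1,4) = 85.
Row 2: 69 + 75 + 71 + ? = 296, so (2,1) = 81.
From column 1, 296 − (59 + 81 + 73) gives (3,1) = 83.
Column 2: 87 + 69 + 77 + ? = 296, so (3,2) = 63.
Column 4 needs 296; the known cells sum to 235, so (3,4) = 61.

61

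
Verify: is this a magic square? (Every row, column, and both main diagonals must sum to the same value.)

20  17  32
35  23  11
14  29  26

Row 1: 20 + 17 + 32 = 69.
Row 2: 35 + 23 + 11 = 69.
Row 3: 14 + 29 + 26 = 69.
Column 1: 20 + 35 + 14 = 69.
Column 2: 17 + 23 + 29 = 69.
Column 3: 32 + 11 + 26 = 69.
Main diagonal: 20 + 23 + 26 = 69.
Anti-diagonal: 32 + 23 + 14 = 69.
All lines sum to 69.

Yes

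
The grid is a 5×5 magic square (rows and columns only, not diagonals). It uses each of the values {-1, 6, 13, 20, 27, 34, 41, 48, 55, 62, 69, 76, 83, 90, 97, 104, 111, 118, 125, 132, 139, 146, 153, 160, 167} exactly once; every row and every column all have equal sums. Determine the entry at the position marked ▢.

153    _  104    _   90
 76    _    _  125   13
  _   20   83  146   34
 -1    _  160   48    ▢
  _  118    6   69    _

The 25 entries sum to 2075, so each line sums to 2075/5 = 415.
The remaining cell in row 3 is (3,1) = 415 − 283 = 132.
Using column 1: 153 + 76 + 132 + (-1) + ? → (5,1) = 415 − 360 = 55.
Column 3 needs 415; the known cells sum to 353, so (2,3) = 62.
Column 4 must total 415; the given cells sum to 388, so (1,4) = 27.
From row 1, 415 − (153 + 104 + 27 + 90) gives (1,2) = 41.
The remaining cell in row 2 is (2,2) = 415 − 276 = 139.
The remaining cell in row 5 is (5,5) = 415 − 248 = 167.
Column 2: 41 + 139 + 20 + 118 + ? = 415, so (4,2) = 97.
Using column 5: 90 + 13 + 34 + 167 + ? → (4,5) = 415 − 304 = 111.

111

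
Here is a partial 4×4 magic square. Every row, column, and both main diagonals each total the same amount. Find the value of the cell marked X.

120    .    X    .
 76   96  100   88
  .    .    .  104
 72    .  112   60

Row 2 is complete and sums to 360; that is the magic constant.
From row 4, 360 − (72 + 112 + 60) gives (4,2) = 116.
Column 1: 120 + 76 + 72 + ? = 360, so (3,1) = 92.
Column 4 needs 360; the known cells sum to 252, so (1,4) = 108.
Main diagonal needs 360; the known cells sum to 276, so (3,3) = 84.
Anti-diagonal needs 360; the known cells sum to 280, so (3,2) = 80.
Column 2: 96 + 80 + 116 + ? = 360, so (1,2) = 68.
Column 3: 100 + 84 + 112 + ? = 360, so (1,3) = 64.

64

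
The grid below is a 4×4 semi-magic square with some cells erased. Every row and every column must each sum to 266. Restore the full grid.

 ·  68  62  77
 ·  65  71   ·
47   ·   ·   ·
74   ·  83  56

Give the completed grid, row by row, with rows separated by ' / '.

59 68 62 77 / 86 65 71 44 / 47 80 50 89 / 74 53 83 56

Row 1: 68 + 62 + 77 + ? = 266, so (1,1) = 59.
From row 4, 266 − (74 + 83 + 56) gives (4,2) = 53.
From column 1, 266 − (59 + 47 + 74) gives (2,1) = 86.
Column 2 needs 266; the known cells sum to 186, so (3,2) = 80.
Column 3: 62 + 71 + 83 + ? = 266, so (3,3) = 50.
From row 2, 266 − (86 + 65 + 71) gives (2,4) = 44.
Row 3 must total 266; the given cells sum to 177, so (3,4) = 89.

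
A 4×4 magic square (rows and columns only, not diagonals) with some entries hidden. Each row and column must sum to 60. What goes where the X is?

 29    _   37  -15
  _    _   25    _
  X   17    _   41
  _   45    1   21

Row 1: 29 + 37 + (-15) + ? = 60, so (1,2) = 9.
Row 4 must total 60; the given cells sum to 67, so (4,1) = -7.
Using column 2: 9 + 17 + 45 + ? → (2,2) = 60 − 71 = -11.
The remaining cell in column 3 is (3,3) = 60 − 63 = -3.
Column 4: -15 + 41 + 21 + ? = 60, so (2,4) = 13.
The remaining cell in row 2 is (2,1) = 60 − 27 = 33.
Row 3 must total 60; the given cells sum to 55, so (3,1) = 5.

5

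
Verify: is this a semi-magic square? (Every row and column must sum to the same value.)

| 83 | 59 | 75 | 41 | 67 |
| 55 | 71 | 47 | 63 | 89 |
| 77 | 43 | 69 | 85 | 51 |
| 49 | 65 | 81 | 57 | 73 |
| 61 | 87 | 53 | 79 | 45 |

Row 1: 83 + 59 + 75 + 41 + 67 = 325.
Row 2: 55 + 71 + 47 + 63 + 89 = 325.
Row 3: 77 + 43 + 69 + 85 + 51 = 325.
Row 4: 49 + 65 + 81 + 57 + 73 = 325.
Row 5: 61 + 87 + 53 + 79 + 45 = 325.
Column 1: 83 + 55 + 77 + 49 + 61 = 325.
Column 2: 59 + 71 + 43 + 65 + 87 = 325.
Column 3: 75 + 47 + 69 + 81 + 53 = 325.
Column 4: 41 + 63 + 85 + 57 + 79 = 325.
Column 5: 67 + 89 + 51 + 73 + 45 = 325.
All lines sum to 325.

Yes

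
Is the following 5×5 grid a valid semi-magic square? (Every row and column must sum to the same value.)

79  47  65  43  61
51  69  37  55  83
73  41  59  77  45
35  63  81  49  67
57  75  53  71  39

Row 1: 79 + 47 + 65 + 43 + 61 = 295.
Row 2: 51 + 69 + 37 + 55 + 83 = 295.
Row 3: 73 + 41 + 59 + 77 + 45 = 295.
Row 4: 35 + 63 + 81 + 49 + 67 = 295.
Row 5: 57 + 75 + 53 + 71 + 39 = 295.
Column 1: 79 + 51 + 73 + 35 + 57 = 295.
Column 2: 47 + 69 + 41 + 63 + 75 = 295.
Column 3: 65 + 37 + 59 + 81 + 53 = 295.
Column 4: 43 + 55 + 77 + 49 + 71 = 295.
Column 5: 61 + 83 + 45 + 67 + 39 = 295.
All lines sum to 295.

Yes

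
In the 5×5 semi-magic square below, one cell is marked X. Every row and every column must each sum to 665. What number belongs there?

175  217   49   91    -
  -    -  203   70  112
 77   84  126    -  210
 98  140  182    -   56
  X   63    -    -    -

196

Row 1 must total 665; the given cells sum to 532, so (1,5) = 133.
Row 3 must total 665; the given cells sum to 497, so (3,4) = 168.
Row 4 must total 665; the given cells sum to 476, so (4,4) = 189.
The remaining cell in column 2 is (2,2) = 665 − 504 = 161.
Column 3 needs 665; the known cells sum to 560, so (5,3) = 105.
Using column 4: 91 + 70 + 168 + 189 + ? → (5,4) = 665 − 518 = 147.
Column 5 needs 665; the known cells sum to 511, so (5,5) = 154.
Row 2: 161 + 203 + 70 + 112 + ? = 665, so (2,1) = 119.
Row 5 needs 665; the known cells sum to 469, so (5,1) = 196.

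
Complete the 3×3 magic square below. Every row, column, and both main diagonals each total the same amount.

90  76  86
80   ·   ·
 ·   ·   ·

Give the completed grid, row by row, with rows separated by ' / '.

90 76 86 / 80 84 88 / 82 92 78

Row 1 is already complete: 90 + 76 + 86 = 252, so that is the magic constant.
Using column 1: 90 + 80 + ? → (3,1) = 252 − 170 = 82.
The remaining cell in anti-diagonal is (2,2) = 252 − 168 = 84.
Row 2 must total 252; the given cells sum to 164, so (2,3) = 88.
The remaining cell in column 2 is (3,2) = 252 − 160 = 92.
The remaining cell in column 3 is (3,3) = 252 − 174 = 78.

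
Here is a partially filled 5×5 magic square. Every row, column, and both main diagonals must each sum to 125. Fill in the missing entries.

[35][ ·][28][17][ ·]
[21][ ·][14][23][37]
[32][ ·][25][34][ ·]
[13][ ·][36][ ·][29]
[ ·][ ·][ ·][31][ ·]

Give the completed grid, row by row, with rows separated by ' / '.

Row 2: 21 + 14 + 23 + 37 + ? = 125, so (2,2) = 30.
Column 1 needs 125; the known cells sum to 101, so (5,1) = 24.
Column 3 needs 125; the known cells sum to 103, so (5,3) = 22.
Column 4: 17 + 23 + 34 + 31 + ? = 125, so (4,4) = 20.
Main diagonal needs 125; the known cells sum to 110, so (5,5) = 15.
Row 4 must total 125; the given cells sum to 98, so (4,2) = 27.
Using row 5: 24 + 22 + 31 + 15 + ? → (5,2) = 125 − 92 = 33.
Using anti-diagonal: 23 + 25 + 27 + 24 + ? → (1,5) = 125 − 99 = 26.
The remaining cell in row 1 is (1,2) = 125 − 106 = 19.
Column 2: 19 + 30 + 27 + 33 + ? = 125, so (3,2) = 16.
From column 5, 125 − (26 + 37 + 29 + 15) gives (3,5) = 18.

35 19 28 17 26 / 21 30 14 23 37 / 32 16 25 34 18 / 13 27 36 20 29 / 24 33 22 31 15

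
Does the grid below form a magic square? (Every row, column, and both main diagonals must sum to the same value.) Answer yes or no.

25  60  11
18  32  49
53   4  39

No — main diagonal sums to 96 but column 3 sums to 99.

Row 1: 25 + 60 + 11 = 96.
Row 2: 18 + 32 + 49 = 99.
Row 3: 53 + 4 + 39 = 96.
Column 1: 25 + 18 + 53 = 96.
Column 2: 60 + 32 + 4 = 96.
Column 3: 11 + 49 + 39 = 99.
Main diagonal: 25 + 32 + 39 = 96.
Anti-diagonal: 11 + 32 + 53 = 96.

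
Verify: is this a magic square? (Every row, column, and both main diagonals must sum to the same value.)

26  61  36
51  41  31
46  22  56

No — row 2 sums to 123 but column 2 sums to 124.

Row 1: 26 + 61 + 36 = 123.
Row 2: 51 + 41 + 31 = 123.
Row 3: 46 + 22 + 56 = 124.
Column 1: 26 + 51 + 46 = 123.
Column 2: 61 + 41 + 22 = 124.
Column 3: 36 + 31 + 56 = 123.
Main diagonal: 26 + 41 + 56 = 123.
Anti-diagonal: 36 + 41 + 46 = 123.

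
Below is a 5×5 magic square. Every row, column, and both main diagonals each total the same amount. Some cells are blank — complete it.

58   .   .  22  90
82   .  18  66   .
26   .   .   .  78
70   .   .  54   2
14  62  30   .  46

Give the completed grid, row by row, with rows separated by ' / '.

58 6 74 22 90 / 82 50 18 66 34 / 26 94 42 10 78 / 70 38 86 54 2 / 14 62 30 98 46

Column 1 is already complete: 58 + 82 + 26 + 70 + 14 = 250, so that is the magic constant.
Row 5: 14 + 62 + 30 + 46 + ? = 250, so (5,4) = 98.
Column 4 must total 250; the given cells sum to 240, so (3,4) = 10.
Column 5 needs 250; the known cells sum to 216, so (2,5) = 34.
From row 2, 250 − (82 + 18 + 66 + 34) gives (2,2) = 50.
Main diagonal must total 250; the given cells sum to 208, so (3,3) = 42.
Using anti-diagonal: 90 + 66 + 42 + 14 + ? → (4,2) = 250 − 212 = 38.
Row 3 needs 250; the known cells sum to 156, so (3,2) = 94.
From row 4, 250 − (70 + 38 + 54 + 2) gives (4,3) = 86.
Using column 2: 50 + 94 + 38 + 62 + ? → (1,2) = 250 − 244 = 6.
Column 3: 18 + 42 + 86 + 30 + ? = 250, so (1,3) = 74.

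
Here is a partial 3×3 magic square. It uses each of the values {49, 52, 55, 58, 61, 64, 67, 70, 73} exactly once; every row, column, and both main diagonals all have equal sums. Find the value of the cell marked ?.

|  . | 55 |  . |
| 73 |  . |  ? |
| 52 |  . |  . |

The 9 entries sum to 549, so each line sums to 549/3 = 183.
Column 1: 73 + 52 + ? = 183, so (1,1) = 58.
From row 1, 183 − (58 + 55) gives (1,3) = 70.
Anti-diagonal: 70 + 52 + ? = 183, so (2,2) = 61.
Row 2: 73 + 61 + ? = 183, so (2,3) = 49.

49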